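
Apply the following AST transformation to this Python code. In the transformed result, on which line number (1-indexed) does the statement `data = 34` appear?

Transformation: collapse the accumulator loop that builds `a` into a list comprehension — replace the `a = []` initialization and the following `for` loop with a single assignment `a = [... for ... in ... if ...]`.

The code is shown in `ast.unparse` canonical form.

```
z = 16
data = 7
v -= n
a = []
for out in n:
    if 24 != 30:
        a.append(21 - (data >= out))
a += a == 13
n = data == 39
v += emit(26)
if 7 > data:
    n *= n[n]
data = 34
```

10

Transformed code:
z = 16
data = 7
v -= n
a = [21 - (data >= out) for out in n if 24 != 30]
a += a == 13
n = data == 39
v += emit(26)
if 7 > data:
    n *= n[n]
data = 34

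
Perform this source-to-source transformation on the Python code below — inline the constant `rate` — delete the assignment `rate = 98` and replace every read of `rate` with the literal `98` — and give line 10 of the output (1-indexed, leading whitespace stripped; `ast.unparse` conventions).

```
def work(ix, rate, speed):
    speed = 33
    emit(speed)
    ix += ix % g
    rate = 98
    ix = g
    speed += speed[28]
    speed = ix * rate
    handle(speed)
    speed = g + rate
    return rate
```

Transformed code:
def work(ix, rate, speed):
    speed = 33
    emit(speed)
    ix += ix % g
    ix = g
    speed += speed[28]
    speed = ix * 98
    handle(speed)
    speed = g + 98
    return 98

return 98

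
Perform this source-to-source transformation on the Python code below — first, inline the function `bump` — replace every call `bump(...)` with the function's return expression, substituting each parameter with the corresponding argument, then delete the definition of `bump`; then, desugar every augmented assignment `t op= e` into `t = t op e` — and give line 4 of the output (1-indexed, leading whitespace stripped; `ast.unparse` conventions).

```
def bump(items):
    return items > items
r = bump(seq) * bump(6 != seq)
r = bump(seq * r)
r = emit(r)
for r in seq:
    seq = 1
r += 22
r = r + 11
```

Transformed code:
r = (seq > seq) * ((6 != seq) > (6 != seq))
r = seq * r > seq * r
r = emit(r)
for r in seq:
    seq = 1
r = r + 22
r = r + 11

for r in seq:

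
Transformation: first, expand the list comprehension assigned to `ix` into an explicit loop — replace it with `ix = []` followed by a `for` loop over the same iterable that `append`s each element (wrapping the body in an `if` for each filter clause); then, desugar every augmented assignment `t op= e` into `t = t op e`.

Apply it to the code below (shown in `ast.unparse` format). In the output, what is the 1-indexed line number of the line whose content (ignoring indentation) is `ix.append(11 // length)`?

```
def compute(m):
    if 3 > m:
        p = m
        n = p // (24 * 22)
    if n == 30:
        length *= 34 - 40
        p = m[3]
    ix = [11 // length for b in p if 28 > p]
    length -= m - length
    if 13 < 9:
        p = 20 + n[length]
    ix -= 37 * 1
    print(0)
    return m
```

11

Transformed code:
def compute(m):
    if 3 > m:
        p = m
        n = p // (24 * 22)
    if n == 30:
        length = length * (34 - 40)
        p = m[3]
    ix = []
    for b in p:
        if 28 > p:
            ix.append(11 // length)
    length = length - (m - length)
    if 13 < 9:
        p = 20 + n[length]
    ix = ix - 37 * 1
    print(0)
    return m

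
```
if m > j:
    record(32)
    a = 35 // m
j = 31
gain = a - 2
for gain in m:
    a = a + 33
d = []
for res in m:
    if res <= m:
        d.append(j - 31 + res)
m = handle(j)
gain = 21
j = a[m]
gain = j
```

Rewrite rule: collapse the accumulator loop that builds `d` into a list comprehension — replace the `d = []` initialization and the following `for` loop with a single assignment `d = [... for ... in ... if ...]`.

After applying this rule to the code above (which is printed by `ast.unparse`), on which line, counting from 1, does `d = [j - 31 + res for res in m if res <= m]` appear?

Transformed code:
if m > j:
    record(32)
    a = 35 // m
j = 31
gain = a - 2
for gain in m:
    a = a + 33
d = [j - 31 + res for res in m if res <= m]
m = handle(j)
gain = 21
j = a[m]
gain = j

8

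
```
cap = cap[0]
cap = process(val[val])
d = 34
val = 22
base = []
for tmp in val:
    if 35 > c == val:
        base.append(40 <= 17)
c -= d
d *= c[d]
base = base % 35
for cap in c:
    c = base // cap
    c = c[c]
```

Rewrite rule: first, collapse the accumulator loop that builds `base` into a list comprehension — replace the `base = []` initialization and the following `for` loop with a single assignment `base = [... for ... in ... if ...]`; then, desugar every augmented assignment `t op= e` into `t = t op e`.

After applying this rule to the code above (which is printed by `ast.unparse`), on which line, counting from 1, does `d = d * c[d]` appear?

7

Transformed code:
cap = cap[0]
cap = process(val[val])
d = 34
val = 22
base = [40 <= 17 for tmp in val if 35 > c == val]
c = c - d
d = d * c[d]
base = base % 35
for cap in c:
    c = base // cap
    c = c[c]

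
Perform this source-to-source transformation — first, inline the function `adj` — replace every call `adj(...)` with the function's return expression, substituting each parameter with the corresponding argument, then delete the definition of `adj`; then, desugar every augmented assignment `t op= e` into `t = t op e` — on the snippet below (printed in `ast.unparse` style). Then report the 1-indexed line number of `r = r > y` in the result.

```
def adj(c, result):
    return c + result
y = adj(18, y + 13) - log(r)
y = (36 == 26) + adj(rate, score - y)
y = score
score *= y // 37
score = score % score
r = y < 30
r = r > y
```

Transformed code:
y = 18 + (y + 13) - log(r)
y = (36 == 26) + (rate + (score - y))
y = score
score = score * (y // 37)
score = score % score
r = y < 30
r = r > y

7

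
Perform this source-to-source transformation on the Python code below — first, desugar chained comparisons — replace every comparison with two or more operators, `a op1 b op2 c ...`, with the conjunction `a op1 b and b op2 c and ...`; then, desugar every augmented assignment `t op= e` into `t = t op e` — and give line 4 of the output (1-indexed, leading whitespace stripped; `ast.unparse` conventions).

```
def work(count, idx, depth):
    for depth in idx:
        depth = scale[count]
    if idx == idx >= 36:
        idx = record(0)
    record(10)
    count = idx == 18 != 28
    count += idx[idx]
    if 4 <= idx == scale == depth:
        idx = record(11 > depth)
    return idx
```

if idx == idx and idx >= 36:

Transformed code:
def work(count, idx, depth):
    for depth in idx:
        depth = scale[count]
    if idx == idx and idx >= 36:
        idx = record(0)
    record(10)
    count = idx == 18 and 18 != 28
    count = count + idx[idx]
    if 4 <= idx and idx == scale and (scale == depth):
        idx = record(11 > depth)
    return idx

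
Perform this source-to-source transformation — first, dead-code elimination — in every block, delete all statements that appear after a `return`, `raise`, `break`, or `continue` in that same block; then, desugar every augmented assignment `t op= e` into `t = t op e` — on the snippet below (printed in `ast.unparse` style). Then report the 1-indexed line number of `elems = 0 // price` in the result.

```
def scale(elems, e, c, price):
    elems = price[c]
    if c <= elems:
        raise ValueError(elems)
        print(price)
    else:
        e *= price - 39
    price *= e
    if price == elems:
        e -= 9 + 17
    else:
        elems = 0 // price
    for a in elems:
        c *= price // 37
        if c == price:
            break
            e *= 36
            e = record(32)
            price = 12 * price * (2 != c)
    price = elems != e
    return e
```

Transformed code:
def scale(elems, e, c, price):
    elems = price[c]
    if c <= elems:
        raise ValueError(elems)
    else:
        e = e * (price - 39)
    price = price * e
    if price == elems:
        e = e - (9 + 17)
    else:
        elems = 0 // price
    for a in elems:
        c = c * (price // 37)
        if c == price:
            break
    price = elems != e
    return e

11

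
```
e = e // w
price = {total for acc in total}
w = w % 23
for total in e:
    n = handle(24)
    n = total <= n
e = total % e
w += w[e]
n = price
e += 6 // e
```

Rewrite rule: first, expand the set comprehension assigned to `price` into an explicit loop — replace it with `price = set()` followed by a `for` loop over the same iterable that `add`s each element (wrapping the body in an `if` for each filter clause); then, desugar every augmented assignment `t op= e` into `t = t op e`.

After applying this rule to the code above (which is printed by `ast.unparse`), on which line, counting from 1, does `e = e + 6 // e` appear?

Transformed code:
e = e // w
price = set()
for acc in total:
    price.add(total)
w = w % 23
for total in e:
    n = handle(24)
    n = total <= n
e = total % e
w = w + w[e]
n = price
e = e + 6 // e

12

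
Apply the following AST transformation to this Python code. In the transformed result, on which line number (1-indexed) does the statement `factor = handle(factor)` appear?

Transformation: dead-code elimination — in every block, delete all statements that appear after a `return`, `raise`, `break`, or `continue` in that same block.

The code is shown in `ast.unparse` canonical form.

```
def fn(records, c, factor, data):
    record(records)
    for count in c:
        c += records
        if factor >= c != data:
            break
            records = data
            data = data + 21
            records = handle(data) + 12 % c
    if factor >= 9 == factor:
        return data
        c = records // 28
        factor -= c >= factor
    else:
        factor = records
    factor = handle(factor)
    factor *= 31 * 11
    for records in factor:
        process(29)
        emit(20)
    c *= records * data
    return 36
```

Transformed code:
def fn(records, c, factor, data):
    record(records)
    for count in c:
        c += records
        if factor >= c != data:
            break
    if factor >= 9 == factor:
        return data
    else:
        factor = records
    factor = handle(factor)
    factor *= 31 * 11
    for records in factor:
        process(29)
        emit(20)
    c *= records * data
    return 36

11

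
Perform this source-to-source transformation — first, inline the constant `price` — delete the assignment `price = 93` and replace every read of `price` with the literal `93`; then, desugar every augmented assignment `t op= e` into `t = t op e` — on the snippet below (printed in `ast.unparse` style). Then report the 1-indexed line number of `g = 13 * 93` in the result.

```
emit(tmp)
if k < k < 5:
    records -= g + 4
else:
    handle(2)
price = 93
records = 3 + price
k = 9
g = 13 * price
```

Transformed code:
emit(tmp)
if k < k < 5:
    records = records - (g + 4)
else:
    handle(2)
records = 3 + 93
k = 9
g = 13 * 93

8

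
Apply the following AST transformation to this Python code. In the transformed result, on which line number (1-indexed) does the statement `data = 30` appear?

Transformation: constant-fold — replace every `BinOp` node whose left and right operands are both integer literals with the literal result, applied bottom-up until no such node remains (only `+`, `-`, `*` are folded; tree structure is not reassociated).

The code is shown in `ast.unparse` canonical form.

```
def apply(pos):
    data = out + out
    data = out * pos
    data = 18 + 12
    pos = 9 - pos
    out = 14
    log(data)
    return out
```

Transformed code:
def apply(pos):
    data = out + out
    data = out * pos
    data = 30
    pos = 9 - pos
    out = 14
    log(data)
    return out

4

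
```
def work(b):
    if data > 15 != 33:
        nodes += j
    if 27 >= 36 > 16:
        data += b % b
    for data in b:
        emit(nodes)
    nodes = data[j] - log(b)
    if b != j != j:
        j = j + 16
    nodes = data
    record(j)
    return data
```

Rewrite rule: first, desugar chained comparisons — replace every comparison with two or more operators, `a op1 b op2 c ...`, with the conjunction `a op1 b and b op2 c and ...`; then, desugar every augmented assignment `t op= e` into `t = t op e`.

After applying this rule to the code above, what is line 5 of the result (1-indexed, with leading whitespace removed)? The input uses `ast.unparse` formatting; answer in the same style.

data = data + b % b

Transformed code:
def work(b):
    if data > 15 and 15 != 33:
        nodes = nodes + j
    if 27 >= 36 and 36 > 16:
        data = data + b % b
    for data in b:
        emit(nodes)
    nodes = data[j] - log(b)
    if b != j and j != j:
        j = j + 16
    nodes = data
    record(j)
    return data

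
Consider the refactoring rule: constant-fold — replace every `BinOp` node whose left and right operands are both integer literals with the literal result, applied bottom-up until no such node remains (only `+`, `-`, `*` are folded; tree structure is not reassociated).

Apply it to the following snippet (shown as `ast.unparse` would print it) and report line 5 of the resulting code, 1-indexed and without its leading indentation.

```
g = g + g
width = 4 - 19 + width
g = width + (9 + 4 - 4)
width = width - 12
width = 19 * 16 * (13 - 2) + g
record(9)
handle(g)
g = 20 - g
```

Transformed code:
g = g + g
width = -15 + width
g = width + 9
width = width - 12
width = 3344 + g
record(9)
handle(g)
g = 20 - g

width = 3344 + g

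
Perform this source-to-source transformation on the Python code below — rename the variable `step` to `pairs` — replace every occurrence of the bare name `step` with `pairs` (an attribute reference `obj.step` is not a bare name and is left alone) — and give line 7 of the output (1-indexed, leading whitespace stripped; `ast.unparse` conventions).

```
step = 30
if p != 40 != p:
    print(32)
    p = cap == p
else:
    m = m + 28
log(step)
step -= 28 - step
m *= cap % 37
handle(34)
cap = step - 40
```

log(pairs)

Transformed code:
pairs = 30
if p != 40 != p:
    print(32)
    p = cap == p
else:
    m = m + 28
log(pairs)
pairs -= 28 - pairs
m *= cap % 37
handle(34)
cap = pairs - 40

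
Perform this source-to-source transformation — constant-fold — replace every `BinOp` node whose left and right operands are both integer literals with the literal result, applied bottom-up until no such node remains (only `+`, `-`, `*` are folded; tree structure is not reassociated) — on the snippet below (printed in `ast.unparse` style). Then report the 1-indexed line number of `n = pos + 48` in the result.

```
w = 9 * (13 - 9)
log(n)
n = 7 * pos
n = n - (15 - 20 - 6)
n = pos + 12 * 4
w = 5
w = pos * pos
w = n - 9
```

5

Transformed code:
w = 36
log(n)
n = 7 * pos
n = n - -11
n = pos + 48
w = 5
w = pos * pos
w = n - 9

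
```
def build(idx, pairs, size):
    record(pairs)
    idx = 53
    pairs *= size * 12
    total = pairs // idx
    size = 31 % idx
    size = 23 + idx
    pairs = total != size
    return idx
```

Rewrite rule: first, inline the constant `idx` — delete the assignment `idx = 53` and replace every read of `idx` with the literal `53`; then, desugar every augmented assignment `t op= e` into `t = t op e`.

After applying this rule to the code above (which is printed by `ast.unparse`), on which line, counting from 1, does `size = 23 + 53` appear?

Transformed code:
def build(idx, pairs, size):
    record(pairs)
    pairs = pairs * (size * 12)
    total = pairs // 53
    size = 31 % 53
    size = 23 + 53
    pairs = total != size
    return 53

6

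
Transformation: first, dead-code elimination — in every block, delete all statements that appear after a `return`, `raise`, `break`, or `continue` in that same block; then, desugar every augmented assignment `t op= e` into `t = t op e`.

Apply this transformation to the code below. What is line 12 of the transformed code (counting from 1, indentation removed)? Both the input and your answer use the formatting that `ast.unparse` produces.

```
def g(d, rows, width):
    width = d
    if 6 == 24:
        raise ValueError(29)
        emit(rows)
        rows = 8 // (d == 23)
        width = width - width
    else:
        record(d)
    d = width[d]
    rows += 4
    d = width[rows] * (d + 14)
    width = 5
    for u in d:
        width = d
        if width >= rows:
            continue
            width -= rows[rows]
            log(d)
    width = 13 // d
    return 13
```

width = d

Transformed code:
def g(d, rows, width):
    width = d
    if 6 == 24:
        raise ValueError(29)
    else:
        record(d)
    d = width[d]
    rows = rows + 4
    d = width[rows] * (d + 14)
    width = 5
    for u in d:
        width = d
        if width >= rows:
            continue
    width = 13 // d
    return 13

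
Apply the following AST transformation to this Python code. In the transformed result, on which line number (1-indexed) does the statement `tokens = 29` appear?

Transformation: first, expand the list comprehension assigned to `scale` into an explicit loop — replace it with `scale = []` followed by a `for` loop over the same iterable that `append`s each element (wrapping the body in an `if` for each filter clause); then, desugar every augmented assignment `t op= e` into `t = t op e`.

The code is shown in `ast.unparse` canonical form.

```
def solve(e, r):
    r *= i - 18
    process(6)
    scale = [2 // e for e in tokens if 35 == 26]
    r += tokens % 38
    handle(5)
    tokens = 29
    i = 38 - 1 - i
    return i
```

10

Transformed code:
def solve(e, r):
    r = r * (i - 18)
    process(6)
    scale = []
    for e in tokens:
        if 35 == 26:
            scale.append(2 // e)
    r = r + tokens % 38
    handle(5)
    tokens = 29
    i = 38 - 1 - i
    return i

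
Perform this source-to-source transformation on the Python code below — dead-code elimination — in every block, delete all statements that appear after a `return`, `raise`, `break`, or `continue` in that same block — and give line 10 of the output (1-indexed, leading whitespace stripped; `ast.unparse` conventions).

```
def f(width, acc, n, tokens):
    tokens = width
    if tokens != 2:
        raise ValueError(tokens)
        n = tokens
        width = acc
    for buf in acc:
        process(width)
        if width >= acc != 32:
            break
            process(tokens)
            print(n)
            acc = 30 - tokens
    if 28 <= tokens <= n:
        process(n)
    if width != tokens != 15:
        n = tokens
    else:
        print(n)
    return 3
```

Transformed code:
def f(width, acc, n, tokens):
    tokens = width
    if tokens != 2:
        raise ValueError(tokens)
    for buf in acc:
        process(width)
        if width >= acc != 32:
            break
    if 28 <= tokens <= n:
        process(n)
    if width != tokens != 15:
        n = tokens
    else:
        print(n)
    return 3

process(n)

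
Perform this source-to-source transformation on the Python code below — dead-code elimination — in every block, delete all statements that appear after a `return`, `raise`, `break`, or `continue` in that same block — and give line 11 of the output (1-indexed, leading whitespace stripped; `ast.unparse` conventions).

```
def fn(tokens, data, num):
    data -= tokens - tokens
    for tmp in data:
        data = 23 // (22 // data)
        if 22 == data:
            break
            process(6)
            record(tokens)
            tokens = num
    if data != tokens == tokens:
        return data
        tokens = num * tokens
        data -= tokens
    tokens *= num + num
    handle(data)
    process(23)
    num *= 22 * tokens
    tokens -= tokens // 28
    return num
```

process(23)

Transformed code:
def fn(tokens, data, num):
    data -= tokens - tokens
    for tmp in data:
        data = 23 // (22 // data)
        if 22 == data:
            break
    if data != tokens == tokens:
        return data
    tokens *= num + num
    handle(data)
    process(23)
    num *= 22 * tokens
    tokens -= tokens // 28
    return num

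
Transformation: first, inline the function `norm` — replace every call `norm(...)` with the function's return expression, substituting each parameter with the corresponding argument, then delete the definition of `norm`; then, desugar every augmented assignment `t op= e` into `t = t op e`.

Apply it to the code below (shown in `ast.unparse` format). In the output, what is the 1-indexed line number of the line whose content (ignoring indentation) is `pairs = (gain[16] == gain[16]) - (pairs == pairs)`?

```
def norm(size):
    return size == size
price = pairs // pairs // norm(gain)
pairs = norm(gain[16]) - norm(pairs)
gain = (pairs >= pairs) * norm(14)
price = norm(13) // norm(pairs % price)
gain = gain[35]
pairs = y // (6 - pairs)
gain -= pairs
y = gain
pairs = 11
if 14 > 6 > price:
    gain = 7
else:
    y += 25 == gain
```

Transformed code:
price = pairs // pairs // (gain == gain)
pairs = (gain[16] == gain[16]) - (pairs == pairs)
gain = (pairs >= pairs) * (14 == 14)
price = (13 == 13) // (pairs % price == pairs % price)
gain = gain[35]
pairs = y // (6 - pairs)
gain = gain - pairs
y = gain
pairs = 11
if 14 > 6 > price:
    gain = 7
else:
    y = y + (25 == gain)

2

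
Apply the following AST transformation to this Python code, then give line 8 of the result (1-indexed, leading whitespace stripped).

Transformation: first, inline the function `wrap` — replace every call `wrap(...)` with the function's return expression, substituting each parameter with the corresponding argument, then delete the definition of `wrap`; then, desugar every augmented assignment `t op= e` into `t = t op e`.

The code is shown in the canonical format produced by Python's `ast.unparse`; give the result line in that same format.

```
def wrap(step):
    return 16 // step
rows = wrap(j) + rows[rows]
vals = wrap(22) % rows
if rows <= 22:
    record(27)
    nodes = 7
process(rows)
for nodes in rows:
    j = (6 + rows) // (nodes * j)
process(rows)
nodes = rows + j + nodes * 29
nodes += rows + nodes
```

j = (6 + rows) // (nodes * j)

Transformed code:
rows = 16 // j + rows[rows]
vals = 16 // 22 % rows
if rows <= 22:
    record(27)
    nodes = 7
process(rows)
for nodes in rows:
    j = (6 + rows) // (nodes * j)
process(rows)
nodes = rows + j + nodes * 29
nodes = nodes + (rows + nodes)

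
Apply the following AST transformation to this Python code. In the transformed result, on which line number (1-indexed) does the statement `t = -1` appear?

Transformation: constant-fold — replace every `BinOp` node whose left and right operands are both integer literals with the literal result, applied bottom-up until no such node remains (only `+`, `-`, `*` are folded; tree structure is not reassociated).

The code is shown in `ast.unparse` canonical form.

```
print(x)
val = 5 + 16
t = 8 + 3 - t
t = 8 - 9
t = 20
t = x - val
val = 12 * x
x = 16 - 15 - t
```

4

Transformed code:
print(x)
val = 21
t = 11 - t
t = -1
t = 20
t = x - val
val = 12 * x
x = 1 - t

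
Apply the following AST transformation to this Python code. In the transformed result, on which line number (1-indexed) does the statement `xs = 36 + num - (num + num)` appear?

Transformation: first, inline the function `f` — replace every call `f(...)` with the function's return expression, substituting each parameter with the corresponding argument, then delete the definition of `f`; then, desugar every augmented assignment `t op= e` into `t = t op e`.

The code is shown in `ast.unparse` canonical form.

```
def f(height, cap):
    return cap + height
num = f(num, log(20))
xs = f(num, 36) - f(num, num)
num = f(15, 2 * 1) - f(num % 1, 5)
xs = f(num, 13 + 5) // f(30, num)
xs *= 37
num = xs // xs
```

2

Transformed code:
num = log(20) + num
xs = 36 + num - (num + num)
num = 2 * 1 + 15 - (5 + num % 1)
xs = (13 + 5 + num) // (num + 30)
xs = xs * 37
num = xs // xs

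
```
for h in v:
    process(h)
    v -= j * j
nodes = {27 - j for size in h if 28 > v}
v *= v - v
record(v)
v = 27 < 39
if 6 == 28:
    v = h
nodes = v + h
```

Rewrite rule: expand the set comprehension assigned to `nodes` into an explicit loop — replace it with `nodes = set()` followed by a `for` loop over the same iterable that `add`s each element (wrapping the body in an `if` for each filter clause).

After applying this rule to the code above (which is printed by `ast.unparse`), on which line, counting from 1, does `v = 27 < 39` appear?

10

Transformed code:
for h in v:
    process(h)
    v -= j * j
nodes = set()
for size in h:
    if 28 > v:
        nodes.add(27 - j)
v *= v - v
record(v)
v = 27 < 39
if 6 == 28:
    v = h
nodes = v + h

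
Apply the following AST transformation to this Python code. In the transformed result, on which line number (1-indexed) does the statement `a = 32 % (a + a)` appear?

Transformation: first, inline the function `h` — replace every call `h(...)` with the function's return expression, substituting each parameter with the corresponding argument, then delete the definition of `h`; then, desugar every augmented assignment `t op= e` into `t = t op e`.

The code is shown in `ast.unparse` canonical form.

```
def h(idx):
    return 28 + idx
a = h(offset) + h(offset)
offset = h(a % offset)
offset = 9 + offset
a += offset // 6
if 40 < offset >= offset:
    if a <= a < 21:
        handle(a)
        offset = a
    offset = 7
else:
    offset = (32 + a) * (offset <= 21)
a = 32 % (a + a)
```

12

Transformed code:
a = 28 + offset + (28 + offset)
offset = 28 + a % offset
offset = 9 + offset
a = a + offset // 6
if 40 < offset >= offset:
    if a <= a < 21:
        handle(a)
        offset = a
    offset = 7
else:
    offset = (32 + a) * (offset <= 21)
a = 32 % (a + a)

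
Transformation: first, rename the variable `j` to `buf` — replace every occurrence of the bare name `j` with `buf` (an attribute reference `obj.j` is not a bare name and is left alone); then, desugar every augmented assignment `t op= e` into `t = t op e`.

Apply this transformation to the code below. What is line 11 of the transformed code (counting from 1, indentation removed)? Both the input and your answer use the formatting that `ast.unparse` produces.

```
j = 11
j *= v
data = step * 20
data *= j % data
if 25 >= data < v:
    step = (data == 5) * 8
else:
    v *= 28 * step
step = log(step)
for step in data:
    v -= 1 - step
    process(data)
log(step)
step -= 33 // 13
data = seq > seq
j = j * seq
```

Transformed code:
buf = 11
buf = buf * v
data = step * 20
data = data * (buf % data)
if 25 >= data < v:
    step = (data == 5) * 8
else:
    v = v * (28 * step)
step = log(step)
for step in data:
    v = v - (1 - step)
    process(data)
log(step)
step = step - 33 // 13
data = seq > seq
buf = buf * seq

v = v - (1 - step)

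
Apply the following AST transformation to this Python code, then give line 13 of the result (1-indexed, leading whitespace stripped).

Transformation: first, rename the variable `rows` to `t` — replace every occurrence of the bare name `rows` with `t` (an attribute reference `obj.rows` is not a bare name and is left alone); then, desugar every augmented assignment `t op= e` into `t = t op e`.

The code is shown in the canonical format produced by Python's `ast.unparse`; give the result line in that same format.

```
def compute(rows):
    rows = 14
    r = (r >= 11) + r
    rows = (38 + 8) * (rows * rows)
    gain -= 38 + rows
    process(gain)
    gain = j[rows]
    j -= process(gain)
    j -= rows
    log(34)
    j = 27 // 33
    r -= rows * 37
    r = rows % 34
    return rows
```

r = t % 34

Transformed code:
def compute(t):
    t = 14
    r = (r >= 11) + r
    t = (38 + 8) * (t * t)
    gain = gain - (38 + t)
    process(gain)
    gain = j[t]
    j = j - process(gain)
    j = j - t
    log(34)
    j = 27 // 33
    r = r - t * 37
    r = t % 34
    return t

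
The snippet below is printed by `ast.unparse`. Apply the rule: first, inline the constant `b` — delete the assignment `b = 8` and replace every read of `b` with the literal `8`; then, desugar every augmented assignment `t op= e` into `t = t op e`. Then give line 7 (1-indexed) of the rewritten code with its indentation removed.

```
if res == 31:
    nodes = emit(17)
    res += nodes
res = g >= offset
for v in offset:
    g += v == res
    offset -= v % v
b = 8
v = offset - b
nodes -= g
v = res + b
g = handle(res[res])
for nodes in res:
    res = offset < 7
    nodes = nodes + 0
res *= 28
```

Transformed code:
if res == 31:
    nodes = emit(17)
    res = res + nodes
res = g >= offset
for v in offset:
    g = g + (v == res)
    offset = offset - v % v
v = offset - 8
nodes = nodes - g
v = res + 8
g = handle(res[res])
for nodes in res:
    res = offset < 7
    nodes = nodes + 0
res = res * 28

offset = offset - v % v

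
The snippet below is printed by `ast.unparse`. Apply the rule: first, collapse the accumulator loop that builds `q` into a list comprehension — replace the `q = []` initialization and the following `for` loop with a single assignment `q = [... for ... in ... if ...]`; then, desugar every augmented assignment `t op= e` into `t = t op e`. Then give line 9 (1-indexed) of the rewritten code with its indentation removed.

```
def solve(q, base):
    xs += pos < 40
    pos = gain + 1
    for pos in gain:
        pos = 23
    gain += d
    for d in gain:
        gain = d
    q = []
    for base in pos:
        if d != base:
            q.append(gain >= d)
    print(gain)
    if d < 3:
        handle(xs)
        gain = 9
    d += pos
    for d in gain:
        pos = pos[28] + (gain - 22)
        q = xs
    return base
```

q = [gain >= d for base in pos if d != base]

Transformed code:
def solve(q, base):
    xs = xs + (pos < 40)
    pos = gain + 1
    for pos in gain:
        pos = 23
    gain = gain + d
    for d in gain:
        gain = d
    q = [gain >= d for base in pos if d != base]
    print(gain)
    if d < 3:
        handle(xs)
        gain = 9
    d = d + pos
    for d in gain:
        pos = pos[28] + (gain - 22)
        q = xs
    return base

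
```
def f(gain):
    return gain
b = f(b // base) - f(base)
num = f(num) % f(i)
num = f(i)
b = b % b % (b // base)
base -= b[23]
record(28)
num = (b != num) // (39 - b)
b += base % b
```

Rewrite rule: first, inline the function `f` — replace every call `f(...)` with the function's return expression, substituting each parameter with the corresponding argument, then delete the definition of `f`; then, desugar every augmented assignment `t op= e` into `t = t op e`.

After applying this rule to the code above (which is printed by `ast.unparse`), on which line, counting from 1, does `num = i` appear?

Transformed code:
b = b // base - base
num = num % i
num = i
b = b % b % (b // base)
base = base - b[23]
record(28)
num = (b != num) // (39 - b)
b = b + base % b

3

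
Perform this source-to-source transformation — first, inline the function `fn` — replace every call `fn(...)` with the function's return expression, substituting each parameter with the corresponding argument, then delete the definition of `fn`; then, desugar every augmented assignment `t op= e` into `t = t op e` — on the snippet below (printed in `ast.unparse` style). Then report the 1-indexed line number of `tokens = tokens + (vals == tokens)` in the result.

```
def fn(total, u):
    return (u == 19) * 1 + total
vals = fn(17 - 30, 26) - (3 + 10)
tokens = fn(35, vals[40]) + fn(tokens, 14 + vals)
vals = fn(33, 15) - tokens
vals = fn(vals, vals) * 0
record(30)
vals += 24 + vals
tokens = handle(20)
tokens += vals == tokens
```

Transformed code:
vals = (26 == 19) * 1 + (17 - 30) - (3 + 10)
tokens = (vals[40] == 19) * 1 + 35 + ((14 + vals == 19) * 1 + tokens)
vals = (15 == 19) * 1 + 33 - tokens
vals = ((vals == 19) * 1 + vals) * 0
record(30)
vals = vals + (24 + vals)
tokens = handle(20)
tokens = tokens + (vals == tokens)

8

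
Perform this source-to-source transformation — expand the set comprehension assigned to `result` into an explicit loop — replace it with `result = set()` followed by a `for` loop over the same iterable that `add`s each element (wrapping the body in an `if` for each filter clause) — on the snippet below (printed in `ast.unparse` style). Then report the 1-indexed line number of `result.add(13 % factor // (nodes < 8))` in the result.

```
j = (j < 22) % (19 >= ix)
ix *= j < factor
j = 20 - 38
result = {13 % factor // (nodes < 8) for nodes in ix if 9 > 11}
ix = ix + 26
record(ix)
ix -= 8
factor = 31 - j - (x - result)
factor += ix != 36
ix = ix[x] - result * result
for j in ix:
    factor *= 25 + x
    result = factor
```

Transformed code:
j = (j < 22) % (19 >= ix)
ix *= j < factor
j = 20 - 38
result = set()
for nodes in ix:
    if 9 > 11:
        result.add(13 % factor // (nodes < 8))
ix = ix + 26
record(ix)
ix -= 8
factor = 31 - j - (x - result)
factor += ix != 36
ix = ix[x] - result * result
for j in ix:
    factor *= 25 + x
    result = factor

7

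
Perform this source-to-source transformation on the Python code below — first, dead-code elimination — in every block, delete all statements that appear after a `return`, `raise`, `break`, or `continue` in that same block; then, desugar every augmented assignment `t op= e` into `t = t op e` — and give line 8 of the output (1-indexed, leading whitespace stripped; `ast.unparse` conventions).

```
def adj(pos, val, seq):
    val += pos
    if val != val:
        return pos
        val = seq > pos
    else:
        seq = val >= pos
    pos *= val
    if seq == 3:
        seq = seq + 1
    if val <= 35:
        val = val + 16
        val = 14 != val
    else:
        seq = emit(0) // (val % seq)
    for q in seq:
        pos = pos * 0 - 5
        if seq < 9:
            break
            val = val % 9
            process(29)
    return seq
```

Transformed code:
def adj(pos, val, seq):
    val = val + pos
    if val != val:
        return pos
    else:
        seq = val >= pos
    pos = pos * val
    if seq == 3:
        seq = seq + 1
    if val <= 35:
        val = val + 16
        val = 14 != val
    else:
        seq = emit(0) // (val % seq)
    for q in seq:
        pos = pos * 0 - 5
        if seq < 9:
            break
    return seq

if seq == 3:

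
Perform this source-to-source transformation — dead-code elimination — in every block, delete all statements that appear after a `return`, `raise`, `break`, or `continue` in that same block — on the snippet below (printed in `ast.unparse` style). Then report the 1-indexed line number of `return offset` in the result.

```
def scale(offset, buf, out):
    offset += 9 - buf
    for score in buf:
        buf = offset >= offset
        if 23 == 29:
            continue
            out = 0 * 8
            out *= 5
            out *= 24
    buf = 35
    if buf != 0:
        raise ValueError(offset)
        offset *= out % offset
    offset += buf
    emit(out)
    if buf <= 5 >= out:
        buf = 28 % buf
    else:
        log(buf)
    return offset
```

16

Transformed code:
def scale(offset, buf, out):
    offset += 9 - buf
    for score in buf:
        buf = offset >= offset
        if 23 == 29:
            continue
    buf = 35
    if buf != 0:
        raise ValueError(offset)
    offset += buf
    emit(out)
    if buf <= 5 >= out:
        buf = 28 % buf
    else:
        log(buf)
    return offset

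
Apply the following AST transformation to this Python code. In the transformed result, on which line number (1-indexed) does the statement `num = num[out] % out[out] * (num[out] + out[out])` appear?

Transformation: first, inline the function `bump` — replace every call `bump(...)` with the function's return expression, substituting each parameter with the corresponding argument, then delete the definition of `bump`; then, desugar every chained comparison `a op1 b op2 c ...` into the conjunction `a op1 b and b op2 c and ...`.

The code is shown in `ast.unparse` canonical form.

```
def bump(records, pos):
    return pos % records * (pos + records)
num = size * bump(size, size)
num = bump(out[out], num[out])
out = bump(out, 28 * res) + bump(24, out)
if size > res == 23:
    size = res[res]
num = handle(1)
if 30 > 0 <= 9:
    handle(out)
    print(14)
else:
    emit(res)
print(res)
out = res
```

2

Transformed code:
num = size * (size % size * (size + size))
num = num[out] % out[out] * (num[out] + out[out])
out = 28 * res % out * (28 * res + out) + out % 24 * (out + 24)
if size > res and res == 23:
    size = res[res]
num = handle(1)
if 30 > 0 and 0 <= 9:
    handle(out)
    print(14)
else:
    emit(res)
print(res)
out = res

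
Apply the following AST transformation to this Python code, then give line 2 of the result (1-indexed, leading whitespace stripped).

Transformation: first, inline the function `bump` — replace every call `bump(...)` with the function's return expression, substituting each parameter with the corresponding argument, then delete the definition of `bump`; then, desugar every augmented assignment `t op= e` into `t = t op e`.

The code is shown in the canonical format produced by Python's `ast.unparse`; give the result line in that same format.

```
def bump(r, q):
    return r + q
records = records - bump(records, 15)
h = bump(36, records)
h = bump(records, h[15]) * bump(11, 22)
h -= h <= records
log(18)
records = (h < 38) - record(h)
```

h = 36 + records

Transformed code:
records = records - (records + 15)
h = 36 + records
h = (records + h[15]) * (11 + 22)
h = h - (h <= records)
log(18)
records = (h < 38) - record(h)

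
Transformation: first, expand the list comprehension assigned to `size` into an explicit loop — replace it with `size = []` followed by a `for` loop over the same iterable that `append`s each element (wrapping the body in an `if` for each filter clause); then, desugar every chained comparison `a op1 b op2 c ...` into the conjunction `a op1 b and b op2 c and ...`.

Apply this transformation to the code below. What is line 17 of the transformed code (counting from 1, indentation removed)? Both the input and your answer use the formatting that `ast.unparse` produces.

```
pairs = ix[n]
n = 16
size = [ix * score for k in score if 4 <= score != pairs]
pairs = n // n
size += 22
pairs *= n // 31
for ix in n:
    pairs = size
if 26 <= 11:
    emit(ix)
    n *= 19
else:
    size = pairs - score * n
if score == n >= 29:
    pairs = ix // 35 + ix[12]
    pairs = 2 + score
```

Transformed code:
pairs = ix[n]
n = 16
size = []
for k in score:
    if 4 <= score and score != pairs:
        size.append(ix * score)
pairs = n // n
size += 22
pairs *= n // 31
for ix in n:
    pairs = size
if 26 <= 11:
    emit(ix)
    n *= 19
else:
    size = pairs - score * n
if score == n and n >= 29:
    pairs = ix // 35 + ix[12]
    pairs = 2 + score

if score == n and n >= 29:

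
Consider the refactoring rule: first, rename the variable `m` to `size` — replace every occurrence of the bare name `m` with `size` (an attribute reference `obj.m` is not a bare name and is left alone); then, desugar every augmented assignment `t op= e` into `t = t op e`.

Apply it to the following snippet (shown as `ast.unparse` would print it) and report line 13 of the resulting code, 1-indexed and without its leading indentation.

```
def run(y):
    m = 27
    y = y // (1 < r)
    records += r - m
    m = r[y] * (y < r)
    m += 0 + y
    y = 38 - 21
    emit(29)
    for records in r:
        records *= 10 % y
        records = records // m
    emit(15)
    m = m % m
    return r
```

size = size % size

Transformed code:
def run(y):
    size = 27
    y = y // (1 < r)
    records = records + (r - size)
    size = r[y] * (y < r)
    size = size + (0 + y)
    y = 38 - 21
    emit(29)
    for records in r:
        records = records * (10 % y)
        records = records // size
    emit(15)
    size = size % size
    return r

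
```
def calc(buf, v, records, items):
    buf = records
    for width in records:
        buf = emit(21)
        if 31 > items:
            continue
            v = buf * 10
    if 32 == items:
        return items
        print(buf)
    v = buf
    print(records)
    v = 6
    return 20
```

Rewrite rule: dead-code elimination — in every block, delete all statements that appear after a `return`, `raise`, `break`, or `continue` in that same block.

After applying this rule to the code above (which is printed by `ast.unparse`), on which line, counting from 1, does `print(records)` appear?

10

Transformed code:
def calc(buf, v, records, items):
    buf = records
    for width in records:
        buf = emit(21)
        if 31 > items:
            continue
    if 32 == items:
        return items
    v = buf
    print(records)
    v = 6
    return 20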